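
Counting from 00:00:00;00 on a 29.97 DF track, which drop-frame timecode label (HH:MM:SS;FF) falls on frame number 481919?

04:28:00;03

Ten DF minutes hold 17982 frames, so frame 481919 lies in block 26 (frames 467532–485513) with 14387 frames into that block.
The block's first minute is 1800 frames and the rest 1798 each; 14387 frames reaches minute 8, so 26 × 18 + 8 × 2 = 484 labels have been skipped so far.
Adding those back, label number 481919 + 484 = 482403 at 30 labels/s is 16080 s + 3 f = 4 h 28 min 0 s frame 3, i.e. 04:28:00;03.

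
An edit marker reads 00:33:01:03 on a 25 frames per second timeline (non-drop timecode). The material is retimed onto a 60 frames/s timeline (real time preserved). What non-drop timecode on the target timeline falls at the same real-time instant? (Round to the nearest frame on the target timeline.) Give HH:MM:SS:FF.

Source frame index: (0×3600 + 33×60 + 1) × 25 + 3 = 49528.
Real time: 49528 / (25) = 49528/25 s.
Target frame: (49528/25) × (60) = 594336/5 ≈ 118867.200 → 118867.
At 60 labels/s: frame 118867 → 00:33:01:07.

00:33:01:07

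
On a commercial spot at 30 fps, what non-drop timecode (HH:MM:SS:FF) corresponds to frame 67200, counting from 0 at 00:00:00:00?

67200 ÷ 30 = 2240 full seconds, remainder 0 frames.
2240 s = 0 h 37 min 20 s.
Timecode: 00:37:20:00.

00:37:20:00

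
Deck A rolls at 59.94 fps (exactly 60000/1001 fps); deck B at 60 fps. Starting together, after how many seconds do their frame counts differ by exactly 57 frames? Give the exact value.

950.95 seconds

The gap grows by |60 − 60000/1001| = 60/1001 frames per second.
Time for a 57-frame gap: 57 ÷ (60/1001) = 950.95 s.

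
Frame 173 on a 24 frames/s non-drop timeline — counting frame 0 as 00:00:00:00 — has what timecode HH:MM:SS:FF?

173 ÷ 24 = 7 full seconds, remainder 5 frames.
7 s = 0 h 0 min 7 s.
Timecode: 00:00:07:05.

00:00:07:05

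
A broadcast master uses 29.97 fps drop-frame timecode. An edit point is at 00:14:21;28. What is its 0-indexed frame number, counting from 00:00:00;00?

Complete 10-minute blocks: 1, each 17982 frames → 17982.
Remaining 4 whole minutes in the current block: 1800 + 3 × 1798 = 7194 frames.
Within the current minute: 21 × 30 + 28 − 2 = 656 (labels ;00/;01 skipped at this minute). Total = 17982 + 7194 + 656 = 25832.

25832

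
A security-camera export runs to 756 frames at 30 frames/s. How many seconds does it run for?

Running time = 756 / (30) = 25.2 s.

25.2 seconds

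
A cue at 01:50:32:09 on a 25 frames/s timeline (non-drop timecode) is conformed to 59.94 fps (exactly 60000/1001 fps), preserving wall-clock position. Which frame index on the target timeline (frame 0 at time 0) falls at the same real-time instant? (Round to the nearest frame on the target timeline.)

frame 397544

Source frame index: (1×3600 + 50×60 + 32) × 25 + 9 = 165809.
Real time: 165809 / (25) = 165809/25 s.
Target frame: (165809/25) × (60000/1001) = 56848800/143 ≈ 397544.056 → 397544.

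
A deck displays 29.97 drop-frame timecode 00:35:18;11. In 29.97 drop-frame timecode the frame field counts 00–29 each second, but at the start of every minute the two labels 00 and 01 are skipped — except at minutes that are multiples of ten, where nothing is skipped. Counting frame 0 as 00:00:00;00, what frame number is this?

Complete 10-minute blocks: 3, each 17982 frames → 53946.
Remaining 5 whole minutes in the current block: 1800 + 4 × 1798 = 8992 frames.
Within the current minute: 18 × 30 + 11 − 2 = 549 (labels ;00/;01 skipped at this minute). Total = 53946 + 8992 + 549 = 63487.

63487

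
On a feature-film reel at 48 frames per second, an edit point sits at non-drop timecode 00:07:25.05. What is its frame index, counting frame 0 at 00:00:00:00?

21365

Total seconds to the label: (0 × 3600 + 7 × 60 + 25) = 445.
Frame index = 445 × 48 + 5 = 21365.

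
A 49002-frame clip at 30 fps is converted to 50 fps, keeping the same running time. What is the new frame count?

Target frames = source frames × (target rate / source rate) = 49002 × (50)/(30) = 49002 × 5/3 = 81670.

81670 frames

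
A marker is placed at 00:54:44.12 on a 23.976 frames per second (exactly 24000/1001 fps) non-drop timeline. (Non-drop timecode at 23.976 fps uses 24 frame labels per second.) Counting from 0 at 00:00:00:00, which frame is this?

Total seconds to the label: (0 × 3600 + 54 × 60 + 44) = 3284.
Frame index = 3284 × 24 + 12 = 78828.

frame 78828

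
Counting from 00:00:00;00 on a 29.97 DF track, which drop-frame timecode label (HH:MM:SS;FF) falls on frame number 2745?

00:01:31;17

Each 10-minute DF block holds 10 × 60 × 30 − 9 × 2 = 17982 frames. 2745 ÷ 17982 → 0 full blocks, remainder 2745.
Within the partial block the first minute is 1800 frames and each further minute 1798, so 1 further minute boundary passed. Total skipped labels = 18 × 0 + 2 × 1 = 2.
Non-drop label index = 2745 + 2 = 2747; at 30 labels/s that is 00:01:31:17, i.e. DF 00:01:31;17.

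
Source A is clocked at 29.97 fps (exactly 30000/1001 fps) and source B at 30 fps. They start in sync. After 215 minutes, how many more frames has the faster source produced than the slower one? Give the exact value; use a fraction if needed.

387000/1001 frames

215 min = 12900 s.
A emits 30000/1001 × 12900 = 387000000/1001 frames; B emits 30 × 12900 = 387000.
Difference = 387000/1001 frames (≈ 386.6134); B is ahead of A.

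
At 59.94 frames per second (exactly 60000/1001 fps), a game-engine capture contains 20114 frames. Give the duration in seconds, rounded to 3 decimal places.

Running time = 20114 × 1001/60000 = 10067057/30000 s ≈ 335.569 s.

335.569 seconds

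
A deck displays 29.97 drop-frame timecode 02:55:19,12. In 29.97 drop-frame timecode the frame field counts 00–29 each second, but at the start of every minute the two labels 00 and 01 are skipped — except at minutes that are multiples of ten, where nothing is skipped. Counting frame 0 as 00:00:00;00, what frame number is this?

As if non-drop at 30 labels/s: (2 × 3600 + 55 × 60 + 19) × 30 + 12 = 315582.
Minute boundaries passed: 175; those not divisible by 10: 175 − 17 = 158; dropped labels = 2 × 158 = 316.
Actual frame index = 315582 − 316 = 315266.

315266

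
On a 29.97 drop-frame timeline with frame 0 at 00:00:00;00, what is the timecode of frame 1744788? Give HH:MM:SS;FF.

Ten DF minutes hold 17982 frames, so frame 1744788 lies in block 97 (frames 1744254–1762235) with 534 frames into that block.
The block's first minute is 1800 frames and the rest 1798 each; 534 frames reaches minute 0, so 97 × 18 + 0 × 2 = 1746 labels have been skipped so far.
Adding those back, label number 1744788 + 1746 = 1746534 at 30 labels/s is 58217 s + 24 f = 16 h 10 min 17 s frame 24, i.e. 16:10:17;24.

16:10:17;24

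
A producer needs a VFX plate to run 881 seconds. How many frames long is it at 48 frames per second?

42288 frames

Frames = 881 × 48 = 42288.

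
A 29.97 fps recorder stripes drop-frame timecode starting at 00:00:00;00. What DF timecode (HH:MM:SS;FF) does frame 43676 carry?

00:24:17;10

Ten DF minutes hold 17982 frames, so frame 43676 lies in block 2 (frames 35964–53945) with 7712 frames into that block.
The block's first minute is 1800 frames and the rest 1798 each; 7712 frames reaches minute 4, so 2 × 18 + 4 × 2 = 44 labels have been skipped so far.
Adding those back, label number 43676 + 44 = 43720 at 30 labels/s is 1457 s + 10 f = 0 h 24 min 17 s frame 10, i.e. 00:24:17;10.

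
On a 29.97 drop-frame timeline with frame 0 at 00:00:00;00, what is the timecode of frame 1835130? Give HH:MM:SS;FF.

Ten DF minutes hold 17982 frames, so frame 1835130 lies in block 102 (frames 1834164–1852145) with 966 frames into that block.
The block's first minute is 1800 frames and the rest 1798 each; 966 frames reaches minute 0, so 102 × 18 + 0 × 2 = 1836 labels have been skipped so far.
Adding those back, label number 1835130 + 1836 = 1836966 at 30 labels/s is 61232 s + 6 f = 17 h 0 min 32 s frame 6, i.e. 17:00:32;06.

17:00:32;06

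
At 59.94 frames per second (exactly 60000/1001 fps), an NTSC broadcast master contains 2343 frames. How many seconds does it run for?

Running time = 2343 / (60000/1001) = 39.08905 s.

39.08905 seconds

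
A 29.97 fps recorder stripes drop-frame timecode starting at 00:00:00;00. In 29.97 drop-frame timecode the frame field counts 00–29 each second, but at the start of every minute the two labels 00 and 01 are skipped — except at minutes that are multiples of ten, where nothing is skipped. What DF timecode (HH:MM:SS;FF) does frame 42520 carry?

Each 10-minute DF block holds 10 × 60 × 30 − 9 × 2 = 17982 frames. 42520 ÷ 17982 → 2 full blocks, remainder 6556.
Within the partial block the first minute is 1800 frames and each further minute 1798, so 3 further minute boundaries passed. Total skipped labels = 18 × 2 + 2 × 3 = 42.
Non-drop label index = 42520 + 42 = 42562; at 30 labels/s that is 00:23:38:22, i.e. DF 00:23:38;22.

00:23:38;22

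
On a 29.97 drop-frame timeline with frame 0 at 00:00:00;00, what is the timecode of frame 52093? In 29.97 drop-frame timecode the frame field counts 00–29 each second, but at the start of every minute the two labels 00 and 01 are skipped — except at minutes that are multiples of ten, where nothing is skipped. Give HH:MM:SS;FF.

Each 10-minute DF block holds 10 × 60 × 30 − 9 × 2 = 17982 frames. 52093 ÷ 17982 → 2 full blocks, remainder 16129.
Within the partial block the first minute is 1800 frames and each further minute 1798, so 8 further minute boundaries passed. Total skipped labels = 18 × 2 + 2 × 8 = 52.
Non-drop label index = 52093 + 52 = 52145; at 30 labels/s that is 00:28:58:05, i.e. DF 00:28:58;05.

00:28:58;05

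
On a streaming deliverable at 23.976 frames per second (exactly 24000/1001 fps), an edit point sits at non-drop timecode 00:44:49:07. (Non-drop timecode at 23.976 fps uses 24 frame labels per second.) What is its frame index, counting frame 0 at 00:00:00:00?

Total seconds to the label: (0 × 3600 + 44 × 60 + 49) = 2689.
Frame index = 2689 × 24 + 7 = 64543.

64543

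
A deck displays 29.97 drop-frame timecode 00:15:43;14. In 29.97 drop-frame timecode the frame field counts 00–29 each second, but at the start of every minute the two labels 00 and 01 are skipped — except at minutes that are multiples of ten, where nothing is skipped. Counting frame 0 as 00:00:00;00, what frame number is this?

As if non-drop at 30 labels/s: (0 × 3600 + 15 × 60 + 43) × 30 + 14 = 28304.
Minute boundaries passed: 15; those not divisible by 10: 15 − 1 = 14; dropped labels = 2 × 14 = 28.
Actual frame index = 28304 − 28 = 28276.

28276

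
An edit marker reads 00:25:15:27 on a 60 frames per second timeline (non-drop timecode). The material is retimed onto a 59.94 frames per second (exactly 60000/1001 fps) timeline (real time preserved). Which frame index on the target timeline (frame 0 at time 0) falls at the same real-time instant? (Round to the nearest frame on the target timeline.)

Source frame index: (0×3600 + 25×60 + 15) × 60 + 27 = 90927.
Real time: 90927 / (60) = 30309/20 s.
Target frame: (30309/20) × (60000/1001) = 90927000/1001 ≈ 90836.164 → 90836.

frame 90836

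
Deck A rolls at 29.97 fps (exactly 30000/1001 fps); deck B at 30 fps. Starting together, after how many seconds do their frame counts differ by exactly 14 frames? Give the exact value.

The gap grows by |30 − 30000/1001| = 30/1001 frames per second.
Time for a 14-frame gap: 14 ÷ (30/1001) = 7007/15 s.

7007/15 seconds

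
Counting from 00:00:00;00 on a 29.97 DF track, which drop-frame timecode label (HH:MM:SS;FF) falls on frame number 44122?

00:24:32;06

Each 10-minute DF block holds 10 × 60 × 30 − 9 × 2 = 17982 frames. 44122 ÷ 17982 → 2 full blocks, remainder 8158.
Within the partial block the first minute is 1800 frames and each further minute 1798, so 4 further minute boundaries passed. Total skipped labels = 18 × 2 + 2 × 4 = 44.
Non-drop label index = 44122 + 44 = 44166; at 30 labels/s that is 00:24:32:06, i.e. DF 00:24:32;06.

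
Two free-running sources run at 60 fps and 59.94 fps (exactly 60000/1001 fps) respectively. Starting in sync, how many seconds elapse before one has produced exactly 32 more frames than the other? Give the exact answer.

The gap grows by |60000/1001 − 60| = 60/1001 frames per second.
Time for a 32-frame gap: 32 ÷ (60/1001) = 8008/15 s.

8008/15 seconds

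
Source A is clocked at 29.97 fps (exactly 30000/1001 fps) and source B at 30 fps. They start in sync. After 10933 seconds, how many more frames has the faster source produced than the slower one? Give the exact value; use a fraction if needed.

25230/77 frames

A emits 30000/1001 × 10933 = 25230000/77 frames; B emits 30 × 10933 = 327990.
Difference = 25230/77 frames (≈ 327.6623); B is ahead of A.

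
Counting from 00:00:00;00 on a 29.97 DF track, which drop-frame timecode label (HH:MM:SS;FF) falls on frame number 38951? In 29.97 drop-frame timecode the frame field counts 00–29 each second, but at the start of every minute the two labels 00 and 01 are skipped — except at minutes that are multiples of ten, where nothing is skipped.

00:21:39;19

Each 10-minute DF block holds 10 × 60 × 30 − 9 × 2 = 17982 frames. 38951 ÷ 17982 → 2 full blocks, remainder 2987.
Within the partial block the first minute is 1800 frames and each further minute 1798, so 1 further minute boundary passed. Total skipped labels = 18 × 2 + 2 × 1 = 38.
Non-drop label index = 38951 + 38 = 38989; at 30 labels/s that is 00:21:39:19, i.e. DF 00:21:39;19.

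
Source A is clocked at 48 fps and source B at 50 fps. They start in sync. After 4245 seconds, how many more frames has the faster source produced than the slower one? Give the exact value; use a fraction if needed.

8490 frames

A emits 48 × 4245 = 203760 frames; B emits 50 × 4245 = 212250.
Difference = 8490 frames; B is ahead of A.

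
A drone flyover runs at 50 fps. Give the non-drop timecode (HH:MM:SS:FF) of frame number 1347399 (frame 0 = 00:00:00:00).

07:29:07:49

1347399 ÷ 50 = 26947 full seconds, remainder 49 frames.
26947 s = 7 h 29 min 7 s.
Timecode: 07:29:07:49.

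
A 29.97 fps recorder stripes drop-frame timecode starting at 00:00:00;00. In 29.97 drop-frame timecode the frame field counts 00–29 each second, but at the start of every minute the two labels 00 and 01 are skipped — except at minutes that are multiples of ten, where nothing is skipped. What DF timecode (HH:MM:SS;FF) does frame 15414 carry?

Ten DF minutes hold 17982 frames, so frame 15414 lies in block 0 (frames 0–17981) with 15414 frames into that block.
The block's first minute is 1800 frames and the rest 1798 each; 15414 frames reaches minute 8, so 0 × 18 + 8 × 2 = 16 labels have been skipped so far.
Adding those back, label number 15414 + 16 = 15430 at 30 labels/s is 514 s + 10 f = 0 h 8 min 34 s frame 10, i.e. 00:08:34;10.

00:08:34;10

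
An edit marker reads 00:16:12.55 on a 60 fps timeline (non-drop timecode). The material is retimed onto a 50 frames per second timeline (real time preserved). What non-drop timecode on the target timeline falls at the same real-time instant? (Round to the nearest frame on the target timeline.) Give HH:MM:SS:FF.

Source frame index: (0×3600 + 16×60 + 12) × 60 + 55 = 58375.
Real time: 58375 / (60) = 11675/12 s.
Target frame: (11675/12) × (50) = 291875/6 ≈ 48645.833 → 48646.
At 50 labels/s: frame 48646 → 00:16:12:46.

00:16:12:46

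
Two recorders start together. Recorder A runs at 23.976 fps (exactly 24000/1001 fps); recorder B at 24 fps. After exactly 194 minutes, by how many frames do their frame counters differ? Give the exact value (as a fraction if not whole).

194 min = 11640 s.
A emits 24000/1001 × 11640 = 279360000/1001 frames; B emits 24 × 11640 = 279360.
Difference = 279360/1001 frames (≈ 279.0809); B is ahead of A.

279360/1001 frames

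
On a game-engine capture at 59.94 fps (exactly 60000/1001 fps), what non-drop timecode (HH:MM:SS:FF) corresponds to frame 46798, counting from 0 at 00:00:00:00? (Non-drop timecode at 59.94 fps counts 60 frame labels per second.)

00:12:59:58

46798 ÷ 60 = 779 full seconds, remainder 58 frames.
779 s = 0 h 12 min 59 s.
Timecode: 00:12:59:58.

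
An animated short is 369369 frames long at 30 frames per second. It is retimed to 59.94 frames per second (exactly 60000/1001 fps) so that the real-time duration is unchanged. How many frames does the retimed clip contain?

Target frames = source frames × (target rate / source rate) = 369369 × (60000/1001)/(30) = 369369 × 2000/1001 = 738000.

738000 frames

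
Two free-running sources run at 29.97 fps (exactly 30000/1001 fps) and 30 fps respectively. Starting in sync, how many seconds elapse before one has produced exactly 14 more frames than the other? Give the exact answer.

The gap grows by |30 − 30000/1001| = 30/1001 frames per second.
Time for a 14-frame gap: 14 ÷ (30/1001) = 7007/15 s.

7007/15 seconds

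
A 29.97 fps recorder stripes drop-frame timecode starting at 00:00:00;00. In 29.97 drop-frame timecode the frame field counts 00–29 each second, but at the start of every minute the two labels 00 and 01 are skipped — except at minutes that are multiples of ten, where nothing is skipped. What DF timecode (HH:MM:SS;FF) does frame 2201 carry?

00:01:13;13

Each 10-minute DF block holds 10 × 60 × 30 − 9 × 2 = 17982 frames. 2201 ÷ 17982 → 0 full blocks, remainder 2201.
Within the partial block the first minute is 1800 frames and each further minute 1798, so 1 further minute boundary passed. Total skipped labels = 18 × 0 + 2 × 1 = 2.
Non-drop label index = 2201 + 2 = 2203; at 30 labels/s that is 00:01:13:13, i.e. DF 00:01:13;13.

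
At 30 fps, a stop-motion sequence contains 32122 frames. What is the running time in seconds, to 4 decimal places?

1070.7333 seconds

Running time = 32122 × 1/30 = 16061/15 s ≈ 1070.7333 s.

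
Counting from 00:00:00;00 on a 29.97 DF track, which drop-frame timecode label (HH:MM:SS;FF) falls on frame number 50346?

00:27:59;26

Each 10-minute DF block holds 10 × 60 × 30 − 9 × 2 = 17982 frames. 50346 ÷ 17982 → 2 full blocks, remainder 14382.
Within the partial block the first minute is 1800 frames and each further minute 1798, so 7 further minute boundaries passed. Total skipped labels = 18 × 2 + 2 × 7 = 50.
Non-drop label index = 50346 + 50 = 50396; at 30 labels/s that is 00:27:59:26, i.e. DF 00:27:59;26.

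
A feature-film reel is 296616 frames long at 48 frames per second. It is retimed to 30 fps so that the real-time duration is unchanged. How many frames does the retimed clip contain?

Target frames = source frames × (target rate / source rate) = 296616 × (30)/(48) = 296616 × 5/8 = 185385.

185385 frames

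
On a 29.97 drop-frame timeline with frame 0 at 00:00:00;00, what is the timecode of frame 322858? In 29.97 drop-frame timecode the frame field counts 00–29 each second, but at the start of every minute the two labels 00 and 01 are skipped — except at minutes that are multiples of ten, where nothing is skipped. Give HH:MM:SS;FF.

Ten DF minutes hold 17982 frames, so frame 322858 lies in block 17 (frames 305694–323675) with 17164 frames into that block.
The block's first minute is 1800 frames and the rest 1798 each; 17164 frames reaches minute 9, so 17 × 18 + 9 × 2 = 324 labels have been skipped so far.
Adding those back, label number 322858 + 324 = 323182 at 30 labels/s is 10772 s + 22 f = 2 h 59 min 32 s frame 22, i.e. 02:59:32;22.

02:59:32;22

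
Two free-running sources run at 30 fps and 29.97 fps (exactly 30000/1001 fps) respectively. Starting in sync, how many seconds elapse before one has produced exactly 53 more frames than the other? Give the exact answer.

The gap grows by |30000/1001 − 30| = 30/1001 frames per second.
Time for a 53-frame gap: 53 ÷ (30/1001) = 53053/30 s.

53053/30 seconds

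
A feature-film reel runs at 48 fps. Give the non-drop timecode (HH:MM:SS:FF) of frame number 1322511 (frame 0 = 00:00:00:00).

1322511 ÷ 48 = 27552 full seconds, remainder 15 frames.
27552 s = 7 h 39 min 12 s.
Timecode: 07:39:12:15.

07:39:12:15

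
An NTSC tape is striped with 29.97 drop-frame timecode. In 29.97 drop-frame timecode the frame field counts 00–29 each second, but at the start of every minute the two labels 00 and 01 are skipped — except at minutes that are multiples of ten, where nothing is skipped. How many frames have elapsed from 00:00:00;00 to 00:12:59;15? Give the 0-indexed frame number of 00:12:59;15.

Complete 10-minute blocks: 1, each 17982 frames → 17982.
Remaining 2 whole minutes in the current block: 1800 + 1 × 1798 = 3598 frames.
Within the current minute: 59 × 30 + 15 − 2 = 1783 (labels ;00/;01 skipped at this minute). Total = 17982 + 3598 + 1783 = 23363.

23363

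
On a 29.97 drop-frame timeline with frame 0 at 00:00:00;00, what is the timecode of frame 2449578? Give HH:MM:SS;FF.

Ten DF minutes hold 17982 frames, so frame 2449578 lies in block 136 (frames 2445552–2463533) with 4026 frames into that block.
The block's first minute is 1800 frames and the rest 1798 each; 4026 frames reaches minute 2, so 136 × 18 + 2 × 2 = 2452 labels have been skipped so far.
Adding those back, label number 2449578 + 2452 = 2452030 at 30 labels/s is 81734 s + 10 f = 22 h 42 min 14 s frame 10, i.e. 22:42:14;10.

22:42:14;10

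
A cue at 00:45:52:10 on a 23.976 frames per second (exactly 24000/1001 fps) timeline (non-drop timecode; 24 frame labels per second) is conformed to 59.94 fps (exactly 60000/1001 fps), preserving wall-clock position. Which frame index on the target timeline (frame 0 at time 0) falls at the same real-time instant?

frame 165145

Source frame index: (0×3600 + 45×60 + 52) × 24 + 10 = 66058.
Real time: 66058 / (24000/1001) = 33062029/12000 s.
Target frame: (33062029/12000) × (60000/1001) = 165145.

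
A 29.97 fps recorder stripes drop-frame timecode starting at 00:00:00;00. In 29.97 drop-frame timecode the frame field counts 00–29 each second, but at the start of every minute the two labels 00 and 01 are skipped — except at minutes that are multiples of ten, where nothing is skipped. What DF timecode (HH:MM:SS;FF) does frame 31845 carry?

00:17:42;17

Ten DF minutes hold 17982 frames, so frame 31845 lies in block 1 (frames 17982–35963) with 13863 frames into that block.
The block's first minute is 1800 frames and the rest 1798 each; 13863 frames reaches minute 7, so 1 × 18 + 7 × 2 = 32 labels have been skipped so far.
Adding those back, label number 31845 + 32 = 31877 at 30 labels/s is 1062 s + 17 f = 0 h 17 min 42 s frame 17, i.e. 00:17:42;17.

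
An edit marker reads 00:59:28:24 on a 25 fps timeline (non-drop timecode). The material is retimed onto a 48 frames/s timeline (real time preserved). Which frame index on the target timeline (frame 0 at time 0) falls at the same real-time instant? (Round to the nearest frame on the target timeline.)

frame 171310

Source frame index: (0×3600 + 59×60 + 28) × 25 + 24 = 89224.
Real time: 89224 / (25) = 89224/25 s.
Target frame: (89224/25) × (48) = 4282752/25 ≈ 171310.080 → 171310.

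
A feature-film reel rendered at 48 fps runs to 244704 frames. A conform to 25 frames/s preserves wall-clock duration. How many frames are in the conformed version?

127450 frames

Target frames = source frames × (target rate / source rate) = 244704 × (25)/(48) = 244704 × 25/48 = 127450.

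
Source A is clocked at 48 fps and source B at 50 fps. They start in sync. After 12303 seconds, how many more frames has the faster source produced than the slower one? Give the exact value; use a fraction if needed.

24606 frames

A emits 48 × 12303 = 590544 frames; B emits 50 × 12303 = 615150.
Difference = 24606 frames; B is ahead of A.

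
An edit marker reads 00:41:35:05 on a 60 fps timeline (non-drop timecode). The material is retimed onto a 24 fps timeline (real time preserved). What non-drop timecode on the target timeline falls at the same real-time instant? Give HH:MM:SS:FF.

00:41:35:02

Source frame index: (0×3600 + 41×60 + 35) × 60 + 5 = 149705.
Real time: 149705 / (60) = 29941/12 s.
Target frame: (29941/12) × (24) = 59882.
At 24 labels/s: frame 59882 → 00:41:35:02.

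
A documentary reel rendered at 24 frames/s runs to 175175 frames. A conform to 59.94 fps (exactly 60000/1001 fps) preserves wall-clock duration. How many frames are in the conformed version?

Target frames = source frames × (target rate / source rate) = 175175 × (60000/1001)/(24) = 175175 × 2500/1001 = 437500.

437500 frames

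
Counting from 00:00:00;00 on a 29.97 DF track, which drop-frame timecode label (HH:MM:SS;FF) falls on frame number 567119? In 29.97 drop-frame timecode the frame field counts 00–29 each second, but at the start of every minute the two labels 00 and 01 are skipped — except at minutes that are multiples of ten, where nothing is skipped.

Each 10-minute DF block holds 10 × 60 × 30 − 9 × 2 = 17982 frames. 567119 ÷ 17982 → 31 full blocks, remainder 9677.
Within the partial block the first minute is 1800 frames and each further minute 1798, so 5 further minute boundaries passed. Total skipped labels = 18 × 31 + 2 × 5 = 568.
Non-drop label index = 567119 + 568 = 567687; at 30 labels/s that is 05:15:22:27, i.e. DF 05:15:22;27.

05:15:22;27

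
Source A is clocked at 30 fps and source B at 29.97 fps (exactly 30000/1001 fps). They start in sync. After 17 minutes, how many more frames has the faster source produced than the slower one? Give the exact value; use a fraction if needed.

30600/1001 frames

17 min = 1020 s.
A emits 30 × 1020 = 30600 frames; B emits 30000/1001 × 1020 = 30600000/1001.
Difference = 30600/1001 frames (≈ 30.5694); B is behind A.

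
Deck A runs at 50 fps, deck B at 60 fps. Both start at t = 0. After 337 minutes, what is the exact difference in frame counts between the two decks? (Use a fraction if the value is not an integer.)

337 min = 20220 s.
A emits 50 × 20220 = 1011000 frames; B emits 60 × 20220 = 1213200.
Difference = 202200 frames; B is ahead of A.

202200 frames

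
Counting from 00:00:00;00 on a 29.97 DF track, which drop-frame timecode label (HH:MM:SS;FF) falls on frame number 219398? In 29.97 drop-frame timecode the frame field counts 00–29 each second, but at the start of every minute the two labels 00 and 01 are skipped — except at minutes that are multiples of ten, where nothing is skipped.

Ten DF minutes hold 17982 frames, so frame 219398 lies in block 12 (frames 215784–233765) with 3614 frames into that block.
The block's first minute is 1800 frames and the rest 1798 each; 3614 frames reaches minute 2, so 12 × 18 + 2 × 2 = 220 labels have been skipped so far.
Adding those back, label number 219398 + 220 = 219618 at 30 labels/s is 7320 s + 18 f = 2 h 2 min 0 s frame 18, i.e. 02:02:00;18.

02:02:00;18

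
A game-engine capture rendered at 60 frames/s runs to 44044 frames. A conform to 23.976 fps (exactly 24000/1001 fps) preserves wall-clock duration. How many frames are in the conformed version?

17600 frames

Target frames = source frames × (target rate / source rate) = 44044 × (24000/1001)/(60) = 44044 × 400/1001 = 17600.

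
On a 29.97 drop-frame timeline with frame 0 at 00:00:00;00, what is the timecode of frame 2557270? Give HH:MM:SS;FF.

23:42:07;20

Each 10-minute DF block holds 10 × 60 × 30 − 9 × 2 = 17982 frames. 2557270 ÷ 17982 → 142 full blocks, remainder 3826.
Within the partial block the first minute is 1800 frames and each further minute 1798, so 2 further minute boundaries passed. Total skipped labels = 18 × 142 + 2 × 2 = 2560.
Non-drop label index = 2557270 + 2560 = 2559830; at 30 labels/s that is 23:42:07:20, i.e. DF 23:42:07;20.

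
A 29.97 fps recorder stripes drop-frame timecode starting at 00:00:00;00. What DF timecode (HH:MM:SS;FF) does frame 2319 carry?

00:01:17;11

Ten DF minutes hold 17982 frames, so frame 2319 lies in block 0 (frames 0–17981) with 2319 frames into that block.
The block's first minute is 1800 frames and the rest 1798 each; 2319 frames reaches minute 1, so 0 × 18 + 1 × 2 = 2 labels have been skipped so far.
Adding those back, label number 2319 + 2 = 2321 at 30 labels/s is 77 s + 11 f = 0 h 1 min 17 s frame 11, i.e. 00:01:17;11.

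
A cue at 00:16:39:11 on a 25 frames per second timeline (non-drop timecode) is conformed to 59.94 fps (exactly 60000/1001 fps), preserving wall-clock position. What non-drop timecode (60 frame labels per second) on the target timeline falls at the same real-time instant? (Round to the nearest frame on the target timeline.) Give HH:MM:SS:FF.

Source frame index: (0×3600 + 16×60 + 39) × 25 + 11 = 24986.
Real time: 24986 / (25) = 24986/25 s.
Target frame: (24986/25) × (60000/1001) = 4612800/77 ≈ 59906.494 → 59906.
At 60 labels/s: frame 59906 → 00:16:38:26.

00:16:38:26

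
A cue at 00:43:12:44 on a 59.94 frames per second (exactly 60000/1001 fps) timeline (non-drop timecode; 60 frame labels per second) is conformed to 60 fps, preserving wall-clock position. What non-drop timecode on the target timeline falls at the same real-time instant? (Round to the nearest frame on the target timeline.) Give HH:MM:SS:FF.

Source frame index: (0×3600 + 43×60 + 12) × 60 + 44 = 155564.
Real time: 155564 / (60000/1001) = 38929891/15000 s.
Target frame: (38929891/15000) × (60) = 38929891/250 ≈ 155719.564 → 155720.
At 60 labels/s: frame 155720 → 00:43:15:20.

00:43:15:20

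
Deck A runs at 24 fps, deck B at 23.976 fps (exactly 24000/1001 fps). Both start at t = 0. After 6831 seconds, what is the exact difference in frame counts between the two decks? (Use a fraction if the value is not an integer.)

14904/91 frames

A emits 24 × 6831 = 163944 frames; B emits 24000/1001 × 6831 = 14904000/91.
Difference = 14904/91 frames (≈ 163.7802); B is behind A.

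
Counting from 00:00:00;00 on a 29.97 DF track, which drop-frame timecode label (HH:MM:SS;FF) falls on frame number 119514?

01:06:27;24

Each 10-minute DF block holds 10 × 60 × 30 − 9 × 2 = 17982 frames. 119514 ÷ 17982 → 6 full blocks, remainder 11622.
Within the partial block the first minute is 1800 frames and each further minute 1798, so 6 further minute boundaries passed. Total skipped labels = 18 × 6 + 2 × 6 = 120.
Non-drop label index = 119514 + 120 = 119634; at 30 labels/s that is 01:06:27:24, i.e. DF 01:06:27;24.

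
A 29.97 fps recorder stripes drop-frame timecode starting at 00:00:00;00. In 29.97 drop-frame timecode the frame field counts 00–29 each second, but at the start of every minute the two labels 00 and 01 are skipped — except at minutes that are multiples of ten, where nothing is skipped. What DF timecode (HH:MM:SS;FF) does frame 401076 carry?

03:43:02;18

Each 10-minute DF block holds 10 × 60 × 30 − 9 × 2 = 17982 frames. 401076 ÷ 17982 → 22 full blocks, remainder 5472.
Within the partial block the first minute is 1800 frames and each further minute 1798, so 3 further minute boundaries passed. Total skipped labels = 18 × 22 + 2 × 3 = 402.
Non-drop label index = 401076 + 402 = 401478; at 30 labels/s that is 03:43:02:18, i.e. DF 03:43:02;18.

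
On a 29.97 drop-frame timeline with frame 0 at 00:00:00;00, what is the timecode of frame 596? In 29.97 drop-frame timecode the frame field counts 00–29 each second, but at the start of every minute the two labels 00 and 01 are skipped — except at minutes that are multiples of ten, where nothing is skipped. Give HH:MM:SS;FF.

00:00:19;26

Ten DF minutes hold 17982 frames, so frame 596 lies in block 0 (frames 0–17981) with 596 frames into that block.
The block's first minute is 1800 frames and the rest 1798 each; 596 frames reaches minute 0, so 0 × 18 + 0 × 2 = 0 labels have been skipped so far.
Adding those back, label number 596 + 0 = 596 at 30 labels/s is 19 s + 26 f = 0 h 0 min 19 s frame 26, i.e. 00:00:19;26.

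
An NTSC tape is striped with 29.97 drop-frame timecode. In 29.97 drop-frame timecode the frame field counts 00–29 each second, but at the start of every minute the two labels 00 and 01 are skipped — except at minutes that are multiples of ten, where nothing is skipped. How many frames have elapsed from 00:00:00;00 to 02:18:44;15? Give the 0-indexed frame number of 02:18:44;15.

249485

As if non-drop at 30 labels/s: (2 × 3600 + 18 × 60 + 44) × 30 + 15 = 249735.
Minute boundaries passed: 138; those not divisible by 10: 138 − 13 = 125; dropped labels = 2 × 125 = 250.
Actual frame index = 249735 − 250 = 249485.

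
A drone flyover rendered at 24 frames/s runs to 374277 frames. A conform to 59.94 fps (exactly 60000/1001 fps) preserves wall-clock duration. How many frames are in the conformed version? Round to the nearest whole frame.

Frames at target rate = 374277 × (60000/1001) / (24) = 935692500/1001 ≈ 934757.742.
Nearest whole frame: 934758.

934758 frames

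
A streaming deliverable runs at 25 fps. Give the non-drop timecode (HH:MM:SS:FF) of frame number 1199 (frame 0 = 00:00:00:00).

1199 ÷ 25 = 47 full seconds, remainder 24 frames.
47 s = 0 h 0 min 47 s.
Timecode: 00:00:47:24.

00:00:47:24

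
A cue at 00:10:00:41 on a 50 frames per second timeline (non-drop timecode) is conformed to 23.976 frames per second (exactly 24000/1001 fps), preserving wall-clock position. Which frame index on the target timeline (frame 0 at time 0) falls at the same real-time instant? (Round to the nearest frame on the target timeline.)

frame 14405

Source frame index: (0×3600 + 10×60 + 0) × 50 + 41 = 30041.
Real time: 30041 / (50) = 30041/50 s.
Target frame: (30041/50) × (24000/1001) = 1310880/91 ≈ 14405.275 → 14405.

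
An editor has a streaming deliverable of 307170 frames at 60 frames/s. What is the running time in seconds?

Running time = 307170 / (60) = 5119.5 s.

5119.5 seconds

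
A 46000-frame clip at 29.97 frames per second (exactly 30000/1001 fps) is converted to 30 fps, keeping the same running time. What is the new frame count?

46046 frames

Target frames = source frames × (target rate / source rate) = 46000 × (30)/(30000/1001) = 46000 × 1001/1000 = 46046.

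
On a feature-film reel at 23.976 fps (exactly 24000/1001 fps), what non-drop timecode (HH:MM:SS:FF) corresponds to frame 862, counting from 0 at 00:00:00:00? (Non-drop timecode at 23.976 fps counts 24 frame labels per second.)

00:00:35:22

862 ÷ 24 = 35 full seconds, remainder 22 frames.
35 s = 0 h 0 min 35 s.
Timecode: 00:00:35:22.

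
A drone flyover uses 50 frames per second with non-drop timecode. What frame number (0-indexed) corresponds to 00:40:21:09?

Total seconds to the label: (0 × 3600 + 40 × 60 + 21) = 2421.
Frame index = 2421 × 50 + 9 = 121059.

121059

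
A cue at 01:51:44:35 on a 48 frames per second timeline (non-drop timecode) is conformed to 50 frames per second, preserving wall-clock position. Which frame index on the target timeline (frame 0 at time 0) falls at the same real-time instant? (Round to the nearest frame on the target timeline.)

Source frame index: (1×3600 + 51×60 + 44) × 48 + 35 = 321827.
Real time: 321827 / (48) = 321827/48 s.
Target frame: (321827/48) × (50) = 8045675/24 ≈ 335236.458 → 335236.

frame 335236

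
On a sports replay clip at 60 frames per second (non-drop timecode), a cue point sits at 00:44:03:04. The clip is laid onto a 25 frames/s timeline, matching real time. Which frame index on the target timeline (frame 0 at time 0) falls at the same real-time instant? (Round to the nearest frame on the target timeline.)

Source frame index: (0×3600 + 44×60 + 3) × 60 + 4 = 158584.
Real time: 158584 / (60) = 39646/15 s.
Target frame: (39646/15) × (25) = 198230/3 ≈ 66076.667 → 66077.

frame 66077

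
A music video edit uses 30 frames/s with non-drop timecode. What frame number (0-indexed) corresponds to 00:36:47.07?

Total seconds to the label: (0 × 3600 + 36 × 60 + 47) = 2207.
Frame index = 2207 × 30 + 7 = 66217.

frame 66217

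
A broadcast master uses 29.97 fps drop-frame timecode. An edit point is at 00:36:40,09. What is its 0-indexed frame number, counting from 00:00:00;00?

Complete 10-minute blocks: 3, each 17982 frames → 53946.
Remaining 6 whole minutes in the current block: 1800 + 5 × 1798 = 10790 frames.
Within the current minute: 40 × 30 + 9 − 2 = 1207 (labels ;00/;01 skipped at this minute). Total = 53946 + 10790 + 1207 = 65943.

65943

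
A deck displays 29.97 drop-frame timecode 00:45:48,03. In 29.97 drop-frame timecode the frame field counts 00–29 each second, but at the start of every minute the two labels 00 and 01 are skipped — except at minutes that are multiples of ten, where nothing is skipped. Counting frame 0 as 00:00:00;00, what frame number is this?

82361

Complete 10-minute blocks: 4, each 17982 frames → 71928.
Remaining 5 whole minutes in the current block: 1800 + 4 × 1798 = 8992 frames.
Within the current minute: 48 × 30 + 3 − 2 = 1441 (labels ;00/;01 skipped at this minute). Total = 71928 + 8992 + 1441 = 82361.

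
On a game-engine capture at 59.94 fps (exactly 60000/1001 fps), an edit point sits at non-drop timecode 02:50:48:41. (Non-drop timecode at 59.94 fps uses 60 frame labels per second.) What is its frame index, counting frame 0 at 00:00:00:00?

614921

Total seconds to the label: (2 × 3600 + 50 × 60 + 48) = 10248.
Frame index = 10248 × 60 + 41 = 614921.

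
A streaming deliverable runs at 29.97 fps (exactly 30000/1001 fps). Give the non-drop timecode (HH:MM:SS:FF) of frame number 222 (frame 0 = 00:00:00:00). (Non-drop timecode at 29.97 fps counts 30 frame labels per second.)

222 ÷ 30 = 7 full seconds, remainder 12 frames.
7 s = 0 h 0 min 7 s.
Timecode: 00:00:07:12.

00:00:07:12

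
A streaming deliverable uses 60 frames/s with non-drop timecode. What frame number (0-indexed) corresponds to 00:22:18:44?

frame 80324

Total seconds to the label: (0 × 3600 + 22 × 60 + 18) = 1338.
Frame index = 1338 × 60 + 44 = 80324.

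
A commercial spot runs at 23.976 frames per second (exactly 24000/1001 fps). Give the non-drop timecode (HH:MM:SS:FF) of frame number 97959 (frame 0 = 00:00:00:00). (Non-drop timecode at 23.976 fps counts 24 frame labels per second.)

01:08:01:15

97959 ÷ 24 = 4081 full seconds, remainder 15 frames.
4081 s = 1 h 8 min 1 s.
Timecode: 01:08:01:15.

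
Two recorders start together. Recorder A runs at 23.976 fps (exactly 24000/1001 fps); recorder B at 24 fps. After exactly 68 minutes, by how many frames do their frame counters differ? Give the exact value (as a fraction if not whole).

97920/1001 frames

68 min = 4080 s.
A emits 24000/1001 × 4080 = 97920000/1001 frames; B emits 24 × 4080 = 97920.
Difference = 97920/1001 frames (≈ 97.8222); B is ahead of A.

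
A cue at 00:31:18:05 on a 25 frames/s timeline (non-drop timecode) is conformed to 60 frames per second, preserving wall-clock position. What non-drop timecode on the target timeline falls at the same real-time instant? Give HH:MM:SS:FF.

00:31:18:12

Source frame index: (0×3600 + 31×60 + 18) × 25 + 5 = 46955.
Real time: 46955 / (25) = 9391/5 s.
Target frame: (9391/5) × (60) = 112692.
At 60 labels/s: frame 112692 → 00:31:18:12.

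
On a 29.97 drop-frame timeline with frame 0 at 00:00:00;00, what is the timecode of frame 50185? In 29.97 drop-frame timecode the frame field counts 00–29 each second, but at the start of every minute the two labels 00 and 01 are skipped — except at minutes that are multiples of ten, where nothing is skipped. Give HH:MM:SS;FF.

00:27:54;15

Each 10-minute DF block holds 10 × 60 × 30 − 9 × 2 = 17982 frames. 50185 ÷ 17982 → 2 full blocks, remainder 14221.
Within the partial block the first minute is 1800 frames and each further minute 1798, so 7 further minute boundaries passed. Total skipped labels = 18 × 2 + 2 × 7 = 50.
Non-drop label index = 50185 + 50 = 50235; at 30 labels/s that is 00:27:54:15, i.e. DF 00:27:54;15.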